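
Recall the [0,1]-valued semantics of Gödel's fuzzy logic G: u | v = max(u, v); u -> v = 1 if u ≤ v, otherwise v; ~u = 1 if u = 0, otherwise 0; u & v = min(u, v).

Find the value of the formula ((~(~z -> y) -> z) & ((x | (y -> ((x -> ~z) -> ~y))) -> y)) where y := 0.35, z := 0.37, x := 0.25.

0.35

~z: Gödel ¬ of 0.37 = 0 (operand ≠ 0)
(~z -> y): 0 ≤ 0.35, so result = 1
~(~z -> y): Gödel ¬ of 1 = 0 (operand ≠ 0)
(~(~z -> y) -> z): 0 ≤ 0.37, so result = 1
~z: Gödel ¬ of 0.37 = 0 (operand ≠ 0)
(x -> ~z): 0.25 > 0, so result = 0
~y: Gödel ¬ of 0.35 = 0 (operand ≠ 0)
((x -> ~z) -> ~y): 0 ≤ 0, so result = 1
(y -> ((x -> ~z) -> ~y)): 0.35 ≤ 1, so result = 1
(x | (y -> ((x -> ~z) -> ~y))) = max(0.25, 1) = 1
((x | (y -> ((x -> ~z) -> ~y))) -> y): 1 > 0.35, so result = 0.35
((~(~z -> y) -> z) & ((x | (y -> ((x -> ~z) -> ~y))) -> y)) = min(1, 0.35) = 0.35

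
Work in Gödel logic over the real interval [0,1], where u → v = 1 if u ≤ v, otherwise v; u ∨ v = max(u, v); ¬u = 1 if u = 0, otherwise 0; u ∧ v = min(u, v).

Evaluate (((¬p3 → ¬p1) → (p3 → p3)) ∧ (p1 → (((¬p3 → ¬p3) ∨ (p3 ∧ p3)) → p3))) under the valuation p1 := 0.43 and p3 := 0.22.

0.22

¬p3: Gödel ¬ of 0.22 = 0 (operand ≠ 0)
¬p1: Gödel ¬ of 0.43 = 0 (operand ≠ 0)
(¬p3 → ¬p1): 0 ≤ 0, so result = 1
(p3 → p3): 0.22 ≤ 0.22, so result = 1
((¬p3 → ¬p1) → (p3 → p3)): 1 ≤ 1, so result = 1
¬p3: Gödel ¬ of 0.22 = 0 (operand ≠ 0)
¬p3: Gödel ¬ of 0.22 = 0 (operand ≠ 0)
(¬p3 → ¬p3): 0 ≤ 0, so result = 1
(p3 ∧ p3) = min(0.22, 0.22) = 0.22
((¬p3 → ¬p3) ∨ (p3 ∧ p3)) = max(1, 0.22) = 1
(((¬p3 → ¬p3) ∨ (p3 ∧ p3)) → p3): 1 > 0.22, so result = 0.22
(p1 → (((¬p3 → ¬p3) ∨ (p3 ∧ p3)) → p3)): 0.43 > 0.22, so result = 0.22
(((¬p3 → ¬p1) → (p3 → p3)) ∧ (p1 → (((¬p3 → ¬p3) ∨ (p3 ∧ p3)) → p3))) = min(1, 0.22) = 0.22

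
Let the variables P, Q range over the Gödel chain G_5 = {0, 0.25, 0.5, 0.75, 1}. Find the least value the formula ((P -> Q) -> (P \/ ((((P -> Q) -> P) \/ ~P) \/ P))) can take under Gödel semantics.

The minimum is attained at P = 0.25, Q = 0.25:
  (P -> Q): 0.25 ≤ 0.25, so result = 1
  (P -> Q): 0.25 ≤ 0.25, so result = 1
  ((P -> Q) -> P): 1 > 0.25, so result = 0.25
  ~P: Gödel ¬ of 0.25 = 0 (operand ≠ 0)
  (((P -> Q) -> P) \/ ~P) = max(0.25, 0) = 0.25
  ((((P -> Q) -> P) \/ ~P) \/ P) = max(0.25, 0.25) = 0.25
  (P \/ ((((P -> Q) -> P) \/ ~P) \/ P)) = max(0.25, 0.25) = 0.25
  ((P -> Q) -> (P \/ ((((P -> Q) -> P) \/ ~P) \/ P))): 1 > 0.25, so result = 0.25
Checking all 25 assignments confirms none give a value below 0.25.

0.25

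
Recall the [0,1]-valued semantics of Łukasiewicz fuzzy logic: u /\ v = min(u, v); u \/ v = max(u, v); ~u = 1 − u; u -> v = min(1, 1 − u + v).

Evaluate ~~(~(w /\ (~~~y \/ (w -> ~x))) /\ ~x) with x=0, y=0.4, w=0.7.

~y: Łukasiewicz ¬ gives 1 − 0.4 = 0.6
~~y: Łukasiewicz ¬ gives 1 − 0.6 = 0.4
~~~y: Łukasiewicz ¬ gives 1 − 0.4 = 0.6
~x: Łukasiewicz ¬ gives 1 − 0 = 1
(w -> ~x): min(1, 1 − 0.7 + 1) = 1
(~~~y \/ (w -> ~x)) = max(0.6, 1) = 1
(w /\ (~~~y \/ (w -> ~x))) = min(0.7, 1) = 0.7
~(w /\ (~~~y \/ (w -> ~x))): Łukasiewicz ¬ gives 1 − 0.7 = 0.3
~x: Łukasiewicz ¬ gives 1 − 0 = 1
(~(w /\ (~~~y \/ (w -> ~x))) /\ ~x) = min(0.3, 1) = 0.3
~(~(w /\ (~~~y \/ (w -> ~x))) /\ ~x): Łukasiewicz ¬ gives 1 − 0.3 = 0.7
~~(~(w /\ (~~~y \/ (w -> ~x))) /\ ~x): Łukasiewicz ¬ gives 1 − 0.7 = 0.3

0.30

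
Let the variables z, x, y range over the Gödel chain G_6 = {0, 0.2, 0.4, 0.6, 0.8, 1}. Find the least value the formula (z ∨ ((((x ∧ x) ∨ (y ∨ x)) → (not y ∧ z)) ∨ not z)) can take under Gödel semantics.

0.20

The minimum is attained at z = 0.2, x = 0, y = 0.2:
  (x ∧ x) = min(0, 0) = 0
  (y ∨ x) = max(0.2, 0) = 0.2
  ((x ∧ x) ∨ (y ∨ x)) = max(0, 0.2) = 0.2
  not y: Gödel ¬ of 0.2 = 0 (operand ≠ 0)
  (not y ∧ z) = min(0, 0.2) = 0
  (((x ∧ x) ∨ (y ∨ x)) → (not y ∧ z)): 0.2 > 0, so result = 0
  not z: Gödel ¬ of 0.2 = 0 (operand ≠ 0)
  ((((x ∧ x) ∨ (y ∨ x)) → (not y ∧ z)) ∨ not z) = max(0, 0) = 0
  (z ∨ ((((x ∧ x) ∨ (y ∨ x)) → (not y ∧ z)) ∨ not z)) = max(0.2, 0) = 0.2
Checking all 216 assignments confirms none give a value below 0.20.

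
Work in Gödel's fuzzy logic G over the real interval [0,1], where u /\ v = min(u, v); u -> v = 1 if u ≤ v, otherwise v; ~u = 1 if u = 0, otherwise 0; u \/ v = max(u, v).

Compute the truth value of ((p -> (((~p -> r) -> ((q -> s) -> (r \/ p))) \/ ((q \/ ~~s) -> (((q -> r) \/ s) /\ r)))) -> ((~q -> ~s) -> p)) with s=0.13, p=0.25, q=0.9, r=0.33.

0.25

~p: Gödel ¬ of 0.25 = 0 (operand ≠ 0)
(~p -> r): 0 ≤ 0.33, so result = 1
(q -> s): 0.9 > 0.13, so result = 0.13
(r \/ p) = max(0.33, 0.25) = 0.33
((q -> s) -> (r \/ p)): 0.13 ≤ 0.33, so result = 1
((~p -> r) -> ((q -> s) -> (r \/ p))): 1 ≤ 1, so result = 1
~s: Gödel ¬ of 0.13 = 0 (operand ≠ 0)
~~s: Gödel ¬ of 0 = 1 (operand is 0)
(q \/ ~~s) = max(0.9, 1) = 1
(q -> r): 0.9 > 0.33, so result = 0.33
((q -> r) \/ s) = max(0.33, 0.13) = 0.33
(((q -> r) \/ s) /\ r) = min(0.33, 0.33) = 0.33
((q \/ ~~s) -> (((q -> r) \/ s) /\ r)): 1 > 0.33, so result = 0.33
(((~p -> r) -> ((q -> s) -> (r \/ p))) \/ ((q \/ ~~s) -> (((q -> r) \/ s) /\ r))) = max(1, 0.33) = 1
(p -> (((~p -> r) -> ((q -> s) -> (r \/ p))) \/ ((q \/ ~~s) -> (((q -> r) \/ s) /\ r)))): 0.25 ≤ 1, so result = 1
~q: Gödel ¬ of 0.9 = 0 (operand ≠ 0)
~s: Gödel ¬ of 0.13 = 0 (operand ≠ 0)
(~q -> ~s): 0 ≤ 0, so result = 1
((~q -> ~s) -> p): 1 > 0.25, so result = 0.25
((p -> (((~p -> r) -> ((q -> s) -> (r \/ p))) \/ ((q \/ ~~s) -> (((q -> r) \/ s) /\ r)))) -> ((~q -> ~s) -> p)): 1 > 0.25, so result = 0.25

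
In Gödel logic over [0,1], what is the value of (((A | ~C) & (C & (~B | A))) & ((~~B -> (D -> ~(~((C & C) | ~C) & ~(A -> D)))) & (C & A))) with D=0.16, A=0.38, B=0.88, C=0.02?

~C: Gödel ¬ of 0.02 = 0 (operand ≠ 0)
(A | ~C) = max(0.38, 0) = 0.38
~B: Gödel ¬ of 0.88 = 0 (operand ≠ 0)
(~B | A) = max(0, 0.38) = 0.38
(C & (~B | A)) = min(0.02, 0.38) = 0.02
((A | ~C) & (C & (~B | A))) = min(0.38, 0.02) = 0.02
~B: Gödel ¬ of 0.88 = 0 (operand ≠ 0)
~~B: Gödel ¬ of 0 = 1 (operand is 0)
(C & C) = min(0.02, 0.02) = 0.02
~C: Gödel ¬ of 0.02 = 0 (operand ≠ 0)
((C & C) | ~C) = max(0.02, 0) = 0.02
~((C & C) | ~C): Gödel ¬ of 0.02 = 0 (operand ≠ 0)
(A -> D): 0.38 > 0.16, so result = 0.16
~(A -> D): Gödel ¬ of 0.16 = 0 (operand ≠ 0)
(~((C & C) | ~C) & ~(A -> D)) = min(0, 0) = 0
~(~((C & C) | ~C) & ~(A -> D)): Gödel ¬ of 0 = 1 (operand is 0)
(D -> ~(~((C & C) | ~C) & ~(A -> D))): 0.16 ≤ 1, so result = 1
(~~B -> (D -> ~(~((C & C) | ~C) & ~(A -> D)))): 1 ≤ 1, so result = 1
(C & A) = min(0.02, 0.38) = 0.02
((~~B -> (D -> ~(~((C & C) | ~C) & ~(A -> D)))) & (C & A)) = min(1, 0.02) = 0.02
(((A | ~C) & (C & (~B | A))) & ((~~B -> (D -> ~(~((C & C) | ~C) & ~(A -> D)))) & (C & A))) = min(0.02, 0.02) = 0.02

0.02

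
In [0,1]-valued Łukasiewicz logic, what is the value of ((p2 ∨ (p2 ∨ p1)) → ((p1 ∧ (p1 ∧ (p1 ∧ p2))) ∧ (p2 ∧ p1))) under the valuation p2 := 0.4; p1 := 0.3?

(p2 ∨ p1) = max(0.4, 0.3) = 0.4
(p2 ∨ (p2 ∨ p1)) = max(0.4, 0.4) = 0.4
(p1 ∧ p2) = min(0.3, 0.4) = 0.3
(p1 ∧ (p1 ∧ p2)) = min(0.3, 0.3) = 0.3
(p1 ∧ (p1 ∧ (p1 ∧ p2))) = min(0.3, 0.3) = 0.3
(p2 ∧ p1) = min(0.4, 0.3) = 0.3
((p1 ∧ (p1 ∧ (p1 ∧ p2))) ∧ (p2 ∧ p1)) = min(0.3, 0.3) = 0.3
((p2 ∨ (p2 ∨ p1)) → ((p1 ∧ (p1 ∧ (p1 ∧ p2))) ∧ (p2 ∧ p1))): min(1, 1 − 0.4 + 0.3) = 0.9

0.90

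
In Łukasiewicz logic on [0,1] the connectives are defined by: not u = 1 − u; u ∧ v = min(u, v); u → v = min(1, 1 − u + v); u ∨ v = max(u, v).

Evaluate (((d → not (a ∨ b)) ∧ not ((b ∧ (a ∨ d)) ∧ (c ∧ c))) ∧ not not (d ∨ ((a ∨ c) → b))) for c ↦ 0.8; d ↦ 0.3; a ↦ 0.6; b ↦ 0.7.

(a ∨ b) = max(0.6, 0.7) = 0.7
not (a ∨ b): Łukasiewicz ¬ gives 1 − 0.7 = 0.3
(d → not (a ∨ b)): min(1, 1 − 0.3 + 0.3) = 1
(a ∨ d) = max(0.6, 0.3) = 0.6
(b ∧ (a ∨ d)) = min(0.7, 0.6) = 0.6
(c ∧ c) = min(0.8, 0.8) = 0.8
((b ∧ (a ∨ d)) ∧ (c ∧ c)) = min(0.6, 0.8) = 0.6
not ((b ∧ (a ∨ d)) ∧ (c ∧ c)): Łukasiewicz ¬ gives 1 − 0.6 = 0.4
((d → not (a ∨ b)) ∧ not ((b ∧ (a ∨ d)) ∧ (c ∧ c))) = min(1, 0.4) = 0.4
(a ∨ c) = max(0.6, 0.8) = 0.8
((a ∨ c) → b): min(1, 1 − 0.8 + 0.7) = 0.9
(d ∨ ((a ∨ c) → b)) = max(0.3, 0.9) = 0.9
not (d ∨ ((a ∨ c) → b)): Łukasiewicz ¬ gives 1 − 0.9 = 0.1
not not (d ∨ ((a ∨ c) → b)): Łukasiewicz ¬ gives 1 − 0.1 = 0.9
(((d → not (a ∨ b)) ∧ not ((b ∧ (a ∨ d)) ∧ (c ∧ c))) ∧ not not (d ∨ ((a ∨ c) → b))) = min(0.4, 0.9) = 0.4

0.40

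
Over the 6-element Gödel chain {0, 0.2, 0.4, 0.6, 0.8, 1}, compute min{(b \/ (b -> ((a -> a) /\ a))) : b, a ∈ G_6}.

0.20

The minimum is attained at b = 0.2, a = 0:
  (a -> a): 0 ≤ 0, so result = 1
  ((a -> a) /\ a) = min(1, 0) = 0
  (b -> ((a -> a) /\ a)): 0.2 > 0, so result = 0
  (b \/ (b -> ((a -> a) /\ a))) = max(0.2, 0) = 0.2
Checking all 36 assignments confirms none give a value below 0.20.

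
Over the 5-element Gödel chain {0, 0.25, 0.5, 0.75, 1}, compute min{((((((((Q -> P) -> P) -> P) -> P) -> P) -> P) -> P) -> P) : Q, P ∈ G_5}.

0.00

The minimum is attained at Q = 0, P = 0:
  (Q -> P): 0 ≤ 0, so result = 1
  ((Q -> P) -> P): 1 > 0, so result = 0
  (((Q -> P) -> P) -> P): 0 ≤ 0, so result = 1
  ((((Q -> P) -> P) -> P) -> P): 1 > 0, so result = 0
  (((((Q -> P) -> P) -> P) -> P) -> P): 0 ≤ 0, so result = 1
  ((((((Q -> P) -> P) -> P) -> P) -> P) -> P): 1 > 0, so result = 0
  (((((((Q -> P) -> P) -> P) -> P) -> P) -> P) -> P): 0 ≤ 0, so result = 1
  ((((((((Q -> P) -> P) -> P) -> P) -> P) -> P) -> P) -> P): 1 > 0, so result = 0
Checking all 25 assignments confirms none give a value below 0.00.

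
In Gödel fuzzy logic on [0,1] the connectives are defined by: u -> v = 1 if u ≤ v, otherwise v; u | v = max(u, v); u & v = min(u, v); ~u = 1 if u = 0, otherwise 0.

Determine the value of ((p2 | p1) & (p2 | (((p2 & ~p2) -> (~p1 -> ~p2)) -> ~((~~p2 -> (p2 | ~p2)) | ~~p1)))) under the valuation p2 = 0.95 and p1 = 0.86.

0.95

(p2 | p1) = max(0.95, 0.86) = 0.95
~p2: Gödel ¬ of 0.95 = 0 (operand ≠ 0)
(p2 & ~p2) = min(0.95, 0) = 0
~p1: Gödel ¬ of 0.86 = 0 (operand ≠ 0)
~p2: Gödel ¬ of 0.95 = 0 (operand ≠ 0)
(~p1 -> ~p2): 0 ≤ 0, so result = 1
((p2 & ~p2) -> (~p1 -> ~p2)): 0 ≤ 1, so result = 1
~p2: Gödel ¬ of 0.95 = 0 (operand ≠ 0)
~~p2: Gödel ¬ of 0 = 1 (operand is 0)
~p2: Gödel ¬ of 0.95 = 0 (operand ≠ 0)
(p2 | ~p2) = max(0.95, 0) = 0.95
(~~p2 -> (p2 | ~p2)): 1 > 0.95, so result = 0.95
~p1: Gödel ¬ of 0.86 = 0 (operand ≠ 0)
~~p1: Gödel ¬ of 0 = 1 (operand is 0)
((~~p2 -> (p2 | ~p2)) | ~~p1) = max(0.95, 1) = 1
~((~~p2 -> (p2 | ~p2)) | ~~p1): Gödel ¬ of 1 = 0 (operand ≠ 0)
(((p2 & ~p2) -> (~p1 -> ~p2)) -> ~((~~p2 -> (p2 | ~p2)) | ~~p1)): 1 > 0, so result = 0
(p2 | (((p2 & ~p2) -> (~p1 -> ~p2)) -> ~((~~p2 -> (p2 | ~p2)) | ~~p1))) = max(0.95, 0) = 0.95
((p2 | p1) & (p2 | (((p2 & ~p2) -> (~p1 -> ~p2)) -> ~((~~p2 -> (p2 | ~p2)) | ~~p1)))) = min(0.95, 0.95) = 0.95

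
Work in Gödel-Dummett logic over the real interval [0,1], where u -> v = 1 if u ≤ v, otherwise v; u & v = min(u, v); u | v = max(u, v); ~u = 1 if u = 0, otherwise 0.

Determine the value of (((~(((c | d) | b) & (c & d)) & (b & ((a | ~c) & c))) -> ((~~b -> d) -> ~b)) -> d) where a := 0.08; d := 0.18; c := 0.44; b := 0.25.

(c | d) = max(0.44, 0.18) = 0.44
((c | d) | b) = max(0.44, 0.25) = 0.44
(c & d) = min(0.44, 0.18) = 0.18
(((c | d) | b) & (c & d)) = min(0.44, 0.18) = 0.18
~(((c | d) | b) & (c & d)): Gödel ¬ of 0.18 = 0 (operand ≠ 0)
~c: Gödel ¬ of 0.44 = 0 (operand ≠ 0)
(a | ~c) = max(0.08, 0) = 0.08
((a | ~c) & c) = min(0.08, 0.44) = 0.08
(b & ((a | ~c) & c)) = min(0.25, 0.08) = 0.08
(~(((c | d) | b) & (c & d)) & (b & ((a | ~c) & c))) = min(0, 0.08) = 0
~b: Gödel ¬ of 0.25 = 0 (operand ≠ 0)
~~b: Gödel ¬ of 0 = 1 (operand is 0)
(~~b -> d): 1 > 0.18, so result = 0.18
~b: Gödel ¬ of 0.25 = 0 (operand ≠ 0)
((~~b -> d) -> ~b): 0.18 > 0, so result = 0
((~(((c | d) | b) & (c & d)) & (b & ((a | ~c) & c))) -> ((~~b -> d) -> ~b)): 0 ≤ 0, so result = 1
(((~(((c | d) | b) & (c & d)) & (b & ((a | ~c) & c))) -> ((~~b -> d) -> ~b)) -> d): 1 > 0.18, so result = 0.18

0.18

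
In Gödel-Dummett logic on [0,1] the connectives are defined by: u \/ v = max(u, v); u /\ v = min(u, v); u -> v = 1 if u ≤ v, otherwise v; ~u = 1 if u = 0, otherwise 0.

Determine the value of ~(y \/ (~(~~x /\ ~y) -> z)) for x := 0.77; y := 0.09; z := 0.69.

~x: Gödel ¬ of 0.77 = 0 (operand ≠ 0)
~~x: Gödel ¬ of 0 = 1 (operand is 0)
~y: Gödel ¬ of 0.09 = 0 (operand ≠ 0)
(~~x /\ ~y) = min(1, 0) = 0
~(~~x /\ ~y): Gödel ¬ of 0 = 1 (operand is 0)
(~(~~x /\ ~y) -> z): 1 > 0.69, so result = 0.69
(y \/ (~(~~x /\ ~y) -> z)) = max(0.09, 0.69) = 0.69
~(y \/ (~(~~x /\ ~y) -> z)): Gödel ¬ of 0.69 = 0 (operand ≠ 0)

0.00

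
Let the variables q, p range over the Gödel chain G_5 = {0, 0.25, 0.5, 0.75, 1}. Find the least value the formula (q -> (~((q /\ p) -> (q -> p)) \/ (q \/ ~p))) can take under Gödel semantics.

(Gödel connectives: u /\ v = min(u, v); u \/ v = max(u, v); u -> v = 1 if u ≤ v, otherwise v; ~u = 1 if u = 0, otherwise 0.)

1.00

Every assignment gives 1. For instance at q = 0, p = 0:
  (q /\ p) = min(0, 0) = 0
  (q -> p): 0 ≤ 0, so result = 1
  ((q /\ p) -> (q -> p)): 0 ≤ 1, so result = 1
  ~((q /\ p) -> (q -> p)): Gödel ¬ of 1 = 0 (operand ≠ 0)
  ~p: Gödel ¬ of 0 = 1 (operand is 0)
  (q \/ ~p) = max(0, 1) = 1
  (~((q /\ p) -> (q -> p)) \/ (q \/ ~p)) = max(0, 1) = 1
  (q -> (~((q /\ p) -> (q -> p)) \/ (q \/ ~p))): 0 ≤ 1, so result = 1
All 25 assignments give value 1 — the formula is a G_5-tautology.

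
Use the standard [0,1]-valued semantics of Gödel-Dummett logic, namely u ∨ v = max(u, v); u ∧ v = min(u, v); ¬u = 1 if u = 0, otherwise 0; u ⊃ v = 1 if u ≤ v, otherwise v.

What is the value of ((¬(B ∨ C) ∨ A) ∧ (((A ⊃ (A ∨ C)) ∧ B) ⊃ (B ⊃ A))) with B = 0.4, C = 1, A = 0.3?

0.30

(B ∨ C) = max(0.4, 1) = 1
¬(B ∨ C): Gödel ¬ of 1 = 0 (operand ≠ 0)
(¬(B ∨ C) ∨ A) = max(0, 0.3) = 0.3
(A ∨ C) = max(0.3, 1) = 1
(A ⊃ (A ∨ C)): 0.3 ≤ 1, so result = 1
((A ⊃ (A ∨ C)) ∧ B) = min(1, 0.4) = 0.4
(B ⊃ A): 0.4 > 0.3, so result = 0.3
(((A ⊃ (A ∨ C)) ∧ B) ⊃ (B ⊃ A)): 0.4 > 0.3, so result = 0.3
((¬(B ∨ C) ∨ A) ∧ (((A ⊃ (A ∨ C)) ∧ B) ⊃ (B ⊃ A))) = min(0.3, 0.3) = 0.3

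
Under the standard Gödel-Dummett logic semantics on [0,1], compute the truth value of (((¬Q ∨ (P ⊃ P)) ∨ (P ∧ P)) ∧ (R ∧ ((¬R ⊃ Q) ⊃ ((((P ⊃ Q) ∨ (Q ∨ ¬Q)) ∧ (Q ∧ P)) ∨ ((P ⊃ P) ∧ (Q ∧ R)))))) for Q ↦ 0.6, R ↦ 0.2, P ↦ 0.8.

0.20

¬Q: Gödel ¬ of 0.6 = 0 (operand ≠ 0)
(P ⊃ P): 0.8 ≤ 0.8, so result = 1
(¬Q ∨ (P ⊃ P)) = max(0, 1) = 1
(P ∧ P) = min(0.8, 0.8) = 0.8
((¬Q ∨ (P ⊃ P)) ∨ (P ∧ P)) = max(1, 0.8) = 1
¬R: Gödel ¬ of 0.2 = 0 (operand ≠ 0)
(¬R ⊃ Q): 0 ≤ 0.6, so result = 1
(P ⊃ Q): 0.8 > 0.6, so result = 0.6
¬Q: Gödel ¬ of 0.6 = 0 (operand ≠ 0)
(Q ∨ ¬Q) = max(0.6, 0) = 0.6
((P ⊃ Q) ∨ (Q ∨ ¬Q)) = max(0.6, 0.6) = 0.6
(Q ∧ P) = min(0.6, 0.8) = 0.6
(((P ⊃ Q) ∨ (Q ∨ ¬Q)) ∧ (Q ∧ P)) = min(0.6, 0.6) = 0.6
(P ⊃ P): 0.8 ≤ 0.8, so result = 1
(Q ∧ R) = min(0.6, 0.2) = 0.2
((P ⊃ P) ∧ (Q ∧ R)) = min(1, 0.2) = 0.2
((((P ⊃ Q) ∨ (Q ∨ ¬Q)) ∧ (Q ∧ P)) ∨ ((P ⊃ P) ∧ (Q ∧ R))) = max(0.6, 0.2) = 0.6
((¬R ⊃ Q) ⊃ ((((P ⊃ Q) ∨ (Q ∨ ¬Q)) ∧ (Q ∧ P)) ∨ ((P ⊃ P) ∧ (Q ∧ R)))): 1 > 0.6, so result = 0.6
(R ∧ ((¬R ⊃ Q) ⊃ ((((P ⊃ Q) ∨ (Q ∨ ¬Q)) ∧ (Q ∧ P)) ∨ ((P ⊃ P) ∧ (Q ∧ R))))) = min(0.2, 0.6) = 0.2
(((¬Q ∨ (P ⊃ P)) ∨ (P ∧ P)) ∧ (R ∧ ((¬R ⊃ Q) ⊃ ((((P ⊃ Q) ∨ (Q ∨ ¬Q)) ∧ (Q ∧ P)) ∨ ((P ⊃ P) ∧ (Q ∧ R)))))) = min(1, 0.2) = 0.2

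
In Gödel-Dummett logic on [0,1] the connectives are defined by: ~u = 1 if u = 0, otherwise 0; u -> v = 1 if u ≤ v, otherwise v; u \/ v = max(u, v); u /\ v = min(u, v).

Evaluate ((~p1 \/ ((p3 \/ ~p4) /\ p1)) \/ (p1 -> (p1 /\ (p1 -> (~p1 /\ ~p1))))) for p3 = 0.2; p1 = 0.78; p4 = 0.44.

0.20

~p1: Gödel ¬ of 0.78 = 0 (operand ≠ 0)
~p4: Gödel ¬ of 0.44 = 0 (operand ≠ 0)
(p3 \/ ~p4) = max(0.2, 0) = 0.2
((p3 \/ ~p4) /\ p1) = min(0.2, 0.78) = 0.2
(~p1 \/ ((p3 \/ ~p4) /\ p1)) = max(0, 0.2) = 0.2
~p1: Gödel ¬ of 0.78 = 0 (operand ≠ 0)
~p1: Gödel ¬ of 0.78 = 0 (operand ≠ 0)
(~p1 /\ ~p1) = min(0, 0) = 0
(p1 -> (~p1 /\ ~p1)): 0.78 > 0, so result = 0
(p1 /\ (p1 -> (~p1 /\ ~p1))) = min(0.78, 0) = 0
(p1 -> (p1 /\ (p1 -> (~p1 /\ ~p1)))): 0.78 > 0, so result = 0
((~p1 \/ ((p3 \/ ~p4) /\ p1)) \/ (p1 -> (p1 /\ (p1 -> (~p1 /\ ~p1))))) = max(0.2, 0) = 0.2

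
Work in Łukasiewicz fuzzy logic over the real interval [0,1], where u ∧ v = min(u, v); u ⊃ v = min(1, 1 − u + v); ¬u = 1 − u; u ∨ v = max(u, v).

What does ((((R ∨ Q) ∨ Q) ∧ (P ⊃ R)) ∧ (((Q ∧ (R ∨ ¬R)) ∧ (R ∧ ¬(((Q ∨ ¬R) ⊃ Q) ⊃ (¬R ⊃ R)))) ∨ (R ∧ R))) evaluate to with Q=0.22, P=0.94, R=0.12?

(R ∨ Q) = max(0.12, 0.22) = 0.22
((R ∨ Q) ∨ Q) = max(0.22, 0.22) = 0.22
(P ⊃ R): min(1, 1 − 0.94 + 0.12) = 0.18
(((R ∨ Q) ∨ Q) ∧ (P ⊃ R)) = min(0.22, 0.18) = 0.18
¬R: Łukasiewicz ¬ gives 1 − 0.12 = 0.88
(R ∨ ¬R) = max(0.12, 0.88) = 0.88
(Q ∧ (R ∨ ¬R)) = min(0.22, 0.88) = 0.22
¬R: Łukasiewicz ¬ gives 1 − 0.12 = 0.88
(Q ∨ ¬R) = max(0.22, 0.88) = 0.88
((Q ∨ ¬R) ⊃ Q): min(1, 1 − 0.88 + 0.22) = 0.34
¬R: Łukasiewicz ¬ gives 1 − 0.12 = 0.88
(¬R ⊃ R): min(1, 1 − 0.88 + 0.12) = 0.24
(((Q ∨ ¬R) ⊃ Q) ⊃ (¬R ⊃ R)): min(1, 1 − 0.34 + 0.24) = 0.9
¬(((Q ∨ ¬R) ⊃ Q) ⊃ (¬R ⊃ R)): Łukasiewicz ¬ gives 1 − 0.9 = 0.1
(R ∧ ¬(((Q ∨ ¬R) ⊃ Q) ⊃ (¬R ⊃ R))) = min(0.12, 0.1) = 0.1
((Q ∧ (R ∨ ¬R)) ∧ (R ∧ ¬(((Q ∨ ¬R) ⊃ Q) ⊃ (¬R ⊃ R)))) = min(0.22, 0.1) = 0.1
(R ∧ R) = min(0.12, 0.12) = 0.12
(((Q ∧ (R ∨ ¬R)) ∧ (R ∧ ¬(((Q ∨ ¬R) ⊃ Q) ⊃ (¬R ⊃ R)))) ∨ (R ∧ R)) = max(0.1, 0.12) = 0.12
((((R ∨ Q) ∨ Q) ∧ (P ⊃ R)) ∧ (((Q ∧ (R ∨ ¬R)) ∧ (R ∧ ¬(((Q ∨ ¬R) ⊃ Q) ⊃ (¬R ⊃ R)))) ∨ (R ∧ R))) = min(0.18, 0.12) = 0.12

0.12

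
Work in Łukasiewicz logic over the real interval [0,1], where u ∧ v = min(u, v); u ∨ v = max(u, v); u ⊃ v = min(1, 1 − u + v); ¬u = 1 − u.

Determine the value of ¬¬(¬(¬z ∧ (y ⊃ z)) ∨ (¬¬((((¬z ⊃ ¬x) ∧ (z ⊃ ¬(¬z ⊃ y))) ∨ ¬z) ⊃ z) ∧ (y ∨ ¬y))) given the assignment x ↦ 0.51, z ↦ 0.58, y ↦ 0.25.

¬z: Łukasiewicz ¬ gives 1 − 0.58 = 0.42
(y ⊃ z): min(1, 1 − 0.25 + 0.58) = 1
(¬z ∧ (y ⊃ z)) = min(0.42, 1) = 0.42
¬(¬z ∧ (y ⊃ z)): Łukasiewicz ¬ gives 1 − 0.42 = 0.58
¬z: Łukasiewicz ¬ gives 1 − 0.58 = 0.42
¬x: Łukasiewicz ¬ gives 1 − 0.51 = 0.49
(¬z ⊃ ¬x): min(1, 1 − 0.42 + 0.49) = 1
¬z: Łukasiewicz ¬ gives 1 − 0.58 = 0.42
(¬z ⊃ y): min(1, 1 − 0.42 + 0.25) = 0.83
¬(¬z ⊃ y): Łukasiewicz ¬ gives 1 − 0.83 = 0.17
(z ⊃ ¬(¬z ⊃ y)): min(1, 1 − 0.58 + 0.17) = 0.59
((¬z ⊃ ¬x) ∧ (z ⊃ ¬(¬z ⊃ y))) = min(1, 0.59) = 0.59
¬z: Łukasiewicz ¬ gives 1 − 0.58 = 0.42
(((¬z ⊃ ¬x) ∧ (z ⊃ ¬(¬z ⊃ y))) ∨ ¬z) = max(0.59, 0.42) = 0.59
((((¬z ⊃ ¬x) ∧ (z ⊃ ¬(¬z ⊃ y))) ∨ ¬z) ⊃ z): min(1, 1 − 0.59 + 0.58) = 0.99
¬((((¬z ⊃ ¬x) ∧ (z ⊃ ¬(¬z ⊃ y))) ∨ ¬z) ⊃ z): Łukasiewicz ¬ gives 1 − 0.99 = 0.01
¬¬((((¬z ⊃ ¬x) ∧ (z ⊃ ¬(¬z ⊃ y))) ∨ ¬z) ⊃ z): Łukasiewicz ¬ gives 1 − 0.01 = 0.99
¬y: Łukasiewicz ¬ gives 1 − 0.25 = 0.75
(y ∨ ¬y) = max(0.25, 0.75) = 0.75
(¬¬((((¬z ⊃ ¬x) ∧ (z ⊃ ¬(¬z ⊃ y))) ∨ ¬z) ⊃ z) ∧ (y ∨ ¬y)) = min(0.99, 0.75) = 0.75
(¬(¬z ∧ (y ⊃ z)) ∨ (¬¬((((¬z ⊃ ¬x) ∧ (z ⊃ ¬(¬z ⊃ y))) ∨ ¬z) ⊃ z) ∧ (y ∨ ¬y))) = max(0.58, 0.75) = 0.75
¬(¬(¬z ∧ (y ⊃ z)) ∨ (¬¬((((¬z ⊃ ¬x) ∧ (z ⊃ ¬(¬z ⊃ y))) ∨ ¬z) ⊃ z) ∧ (y ∨ ¬y))): Łukasiewicz ¬ gives 1 − 0.75 = 0.25
¬¬(¬(¬z ∧ (y ⊃ z)) ∨ (¬¬((((¬z ⊃ ¬x) ∧ (z ⊃ ¬(¬z ⊃ y))) ∨ ¬z) ⊃ z) ∧ (y ∨ ¬y))): Łukasiewicz ¬ gives 1 − 0.25 = 0.75

0.75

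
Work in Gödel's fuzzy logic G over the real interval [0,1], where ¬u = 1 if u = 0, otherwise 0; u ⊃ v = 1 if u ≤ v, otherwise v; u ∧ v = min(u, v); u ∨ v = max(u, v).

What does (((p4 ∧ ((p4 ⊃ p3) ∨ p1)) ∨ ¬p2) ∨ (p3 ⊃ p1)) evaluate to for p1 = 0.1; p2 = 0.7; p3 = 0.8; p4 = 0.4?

(p4 ⊃ p3): 0.4 ≤ 0.8, so result = 1
((p4 ⊃ p3) ∨ p1) = max(1, 0.1) = 1
(p4 ∧ ((p4 ⊃ p3) ∨ p1)) = min(0.4, 1) = 0.4
¬p2: Gödel ¬ of 0.7 = 0 (operand ≠ 0)
((p4 ∧ ((p4 ⊃ p3) ∨ p1)) ∨ ¬p2) = max(0.4, 0) = 0.4
(p3 ⊃ p1): 0.8 > 0.1, so result = 0.1
(((p4 ∧ ((p4 ⊃ p3) ∨ p1)) ∨ ¬p2) ∨ (p3 ⊃ p1)) = max(0.4, 0.1) = 0.4

0.40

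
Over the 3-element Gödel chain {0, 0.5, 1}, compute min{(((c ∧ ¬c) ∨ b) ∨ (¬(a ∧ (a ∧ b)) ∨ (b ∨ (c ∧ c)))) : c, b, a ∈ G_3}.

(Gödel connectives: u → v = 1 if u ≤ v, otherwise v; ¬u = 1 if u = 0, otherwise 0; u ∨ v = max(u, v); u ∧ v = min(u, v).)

The minimum is attained at c = 0, b = 0.5, a = 0.5:
  ¬c: Gödel ¬ of 0 = 1 (operand is 0)
  (c ∧ ¬c) = min(0, 1) = 0
  ((c ∧ ¬c) ∨ b) = max(0, 0.5) = 0.5
  (a ∧ b) = min(0.5, 0.5) = 0.5
  (a ∧ (a ∧ b)) = min(0.5, 0.5) = 0.5
  ¬(a ∧ (a ∧ b)): Gödel ¬ of 0.5 = 0 (operand ≠ 0)
  (c ∧ c) = min(0, 0) = 0
  (b ∨ (c ∧ c)) = max(0.5, 0) = 0.5
  (¬(a ∧ (a ∧ b)) ∨ (b ∨ (c ∧ c))) = max(0, 0.5) = 0.5
  (((c ∧ ¬c) ∨ b) ∨ (¬(a ∧ (a ∧ b)) ∨ (b ∨ (c ∧ c)))) = max(0.5, 0.5) = 0.5
Checking all 27 assignments confirms none give a value below 0.50.

0.50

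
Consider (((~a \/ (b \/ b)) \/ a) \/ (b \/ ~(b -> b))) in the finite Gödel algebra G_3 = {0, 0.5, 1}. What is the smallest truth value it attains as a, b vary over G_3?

0.50

The minimum is attained at a = 0.5, b = 0:
  ~a: Gödel ¬ of 0.5 = 0 (operand ≠ 0)
  (b \/ b) = max(0, 0) = 0
  (~a \/ (b \/ b)) = max(0, 0) = 0
  ((~a \/ (b \/ b)) \/ a) = max(0, 0.5) = 0.5
  (b -> b): 0 ≤ 0, so result = 1
  ~(b -> b): Gödel ¬ of 1 = 0 (operand ≠ 0)
  (b \/ ~(b -> b)) = max(0, 0) = 0
  (((~a \/ (b \/ b)) \/ a) \/ (b \/ ~(b -> b))) = max(0.5, 0) = 0.5
Checking all 9 assignments confirms none give a value below 0.50.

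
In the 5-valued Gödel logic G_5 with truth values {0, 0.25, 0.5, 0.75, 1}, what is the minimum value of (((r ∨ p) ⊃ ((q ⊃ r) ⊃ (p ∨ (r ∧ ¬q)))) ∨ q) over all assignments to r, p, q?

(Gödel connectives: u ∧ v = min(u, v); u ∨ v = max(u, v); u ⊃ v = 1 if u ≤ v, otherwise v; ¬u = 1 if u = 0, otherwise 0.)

0.25

The minimum is attained at r = 0.25, p = 0, q = 0.25:
  (r ∨ p) = max(0.25, 0) = 0.25
  (q ⊃ r): 0.25 ≤ 0.25, so result = 1
  ¬q: Gödel ¬ of 0.25 = 0 (operand ≠ 0)
  (r ∧ ¬q) = min(0.25, 0) = 0
  (p ∨ (r ∧ ¬q)) = max(0, 0) = 0
  ((q ⊃ r) ⊃ (p ∨ (r ∧ ¬q))): 1 > 0, so result = 0
  ((r ∨ p) ⊃ ((q ⊃ r) ⊃ (p ∨ (r ∧ ¬q)))): 0.25 > 0, so result = 0
  (((r ∨ p) ⊃ ((q ⊃ r) ⊃ (p ∨ (r ∧ ¬q)))) ∨ q) = max(0, 0.25) = 0.25
Checking all 125 assignments confirms none give a value below 0.25.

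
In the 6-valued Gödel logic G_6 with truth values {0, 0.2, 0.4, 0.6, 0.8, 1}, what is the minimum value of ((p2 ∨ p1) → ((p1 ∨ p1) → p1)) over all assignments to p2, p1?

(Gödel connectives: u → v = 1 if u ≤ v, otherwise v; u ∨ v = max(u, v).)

Every assignment gives 1. For instance at p2 = 0, p1 = 0:
  (p2 ∨ p1) = max(0, 0) = 0
  (p1 ∨ p1) = max(0, 0) = 0
  ((p1 ∨ p1) → p1): 0 ≤ 0, so result = 1
  ((p2 ∨ p1) → ((p1 ∨ p1) → p1)): 0 ≤ 1, so result = 1
All 36 assignments give value 1 — the formula is a G_6-tautology.

1.00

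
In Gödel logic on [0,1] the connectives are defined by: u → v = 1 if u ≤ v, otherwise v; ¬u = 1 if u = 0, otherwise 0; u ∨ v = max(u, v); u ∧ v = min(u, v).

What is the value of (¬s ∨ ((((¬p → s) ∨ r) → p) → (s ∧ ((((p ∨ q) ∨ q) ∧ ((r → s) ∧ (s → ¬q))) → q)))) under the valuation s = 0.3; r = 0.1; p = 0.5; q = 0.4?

0.30

¬s: Gödel ¬ of 0.3 = 0 (operand ≠ 0)
¬p: Gödel ¬ of 0.5 = 0 (operand ≠ 0)
(¬p → s): 0 ≤ 0.3, so result = 1
((¬p → s) ∨ r) = max(1, 0.1) = 1
(((¬p → s) ∨ r) → p): 1 > 0.5, so result = 0.5
(p ∨ q) = max(0.5, 0.4) = 0.5
((p ∨ q) ∨ q) = max(0.5, 0.4) = 0.5
(r → s): 0.1 ≤ 0.3, so result = 1
¬q: Gödel ¬ of 0.4 = 0 (operand ≠ 0)
(s → ¬q): 0.3 > 0, so result = 0
((r → s) ∧ (s → ¬q)) = min(1, 0) = 0
(((p ∨ q) ∨ q) ∧ ((r → s) ∧ (s → ¬q))) = min(0.5, 0) = 0
((((p ∨ q) ∨ q) ∧ ((r → s) ∧ (s → ¬q))) → q): 0 ≤ 0.4, so result = 1
(s ∧ ((((p ∨ q) ∨ q) ∧ ((r → s) ∧ (s → ¬q))) → q)) = min(0.3, 1) = 0.3
((((¬p → s) ∨ r) → p) → (s ∧ ((((p ∨ q) ∨ q) ∧ ((r → s) ∧ (s → ¬q))) → q))): 0.5 > 0.3, so result = 0.3
(¬s ∨ ((((¬p → s) ∨ r) → p) → (s ∧ ((((p ∨ q) ∨ q) ∧ ((r → s) ∧ (s → ¬q))) → q)))) = max(0, 0.3) = 0.3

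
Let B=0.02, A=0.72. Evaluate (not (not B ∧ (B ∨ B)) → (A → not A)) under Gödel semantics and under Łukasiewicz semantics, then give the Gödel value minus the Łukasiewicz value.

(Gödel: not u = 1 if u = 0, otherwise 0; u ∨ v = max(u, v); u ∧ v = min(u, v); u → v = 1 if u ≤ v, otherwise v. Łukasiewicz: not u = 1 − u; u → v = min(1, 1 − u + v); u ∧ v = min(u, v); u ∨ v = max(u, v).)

Gödel evaluation:
  not B: Gödel ¬ of 0.02 = 0 (operand ≠ 0)
  (B ∨ B) = max(0.02, 0.02) = 0.02
  (not B ∧ (B ∨ B)) = min(0, 0.02) = 0
  not (not B ∧ (B ∨ B)): Gödel ¬ of 0 = 1 (operand is 0)
  not A: Gödel ¬ of 0.72 = 0 (operand ≠ 0)
  (A → not A): 0.72 > 0, so result = 0
  (not (not B ∧ (B ∨ B)) → (A → not A)): 1 > 0, so result = 0
  Gödel value = 0
Łukasiewicz evaluation:
  not B: Łukasiewicz ¬ gives 1 − 0.02 = 0.98
  (B ∨ B) = max(0.02, 0.02) = 0.02
  (not B ∧ (B ∨ B)) = min(0.98, 0.02) = 0.02
  not (not B ∧ (B ∨ B)): Łukasiewicz ¬ gives 1 − 0.02 = 0.98
  not A: Łukasiewicz ¬ gives 1 − 0.72 = 0.28
  (A → not A): min(1, 1 − 0.72 + 0.28) = 0.56
  (not (not B ∧ (B ∨ B)) → (A → not A)): min(1, 1 − 0.98 + 0.56) = 0.58
  Łukasiewicz value = 0.58
Difference: 0 − 0.58 = -0.58

-0.58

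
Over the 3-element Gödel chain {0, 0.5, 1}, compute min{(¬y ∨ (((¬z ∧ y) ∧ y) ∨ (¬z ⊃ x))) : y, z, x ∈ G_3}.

0.50

The minimum is attained at y = 0.5, z = 0, x = 0:
  ¬y: Gödel ¬ of 0.5 = 0 (operand ≠ 0)
  ¬z: Gödel ¬ of 0 = 1 (operand is 0)
  (¬z ∧ y) = min(1, 0.5) = 0.5
  ((¬z ∧ y) ∧ y) = min(0.5, 0.5) = 0.5
  ¬z: Gödel ¬ of 0 = 1 (operand is 0)
  (¬z ⊃ x): 1 > 0, so result = 0
  (((¬z ∧ y) ∧ y) ∨ (¬z ⊃ x)) = max(0.5, 0) = 0.5
  (¬y ∨ (((¬z ∧ y) ∧ y) ∨ (¬z ⊃ x))) = max(0, 0.5) = 0.5
Checking all 27 assignments confirms none give a value below 0.50.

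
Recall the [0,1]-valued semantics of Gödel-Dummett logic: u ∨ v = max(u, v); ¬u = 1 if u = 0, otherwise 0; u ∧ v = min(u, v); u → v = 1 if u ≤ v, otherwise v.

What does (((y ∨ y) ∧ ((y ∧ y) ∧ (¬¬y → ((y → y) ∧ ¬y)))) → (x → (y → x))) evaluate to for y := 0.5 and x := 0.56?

1.00

(y ∨ y) = max(0.5, 0.5) = 0.5
(y ∧ y) = min(0.5, 0.5) = 0.5
¬y: Gödel ¬ of 0.5 = 0 (operand ≠ 0)
¬¬y: Gödel ¬ of 0 = 1 (operand is 0)
(y → y): 0.5 ≤ 0.5, so result = 1
¬y: Gödel ¬ of 0.5 = 0 (operand ≠ 0)
((y → y) ∧ ¬y) = min(1, 0) = 0
(¬¬y → ((y → y) ∧ ¬y)): 1 > 0, so result = 0
((y ∧ y) ∧ (¬¬y → ((y → y) ∧ ¬y))) = min(0.5, 0) = 0
((y ∨ y) ∧ ((y ∧ y) ∧ (¬¬y → ((y → y) ∧ ¬y)))) = min(0.5, 0) = 0
(y → x): 0.5 ≤ 0.56, so result = 1
(x → (y → x)): 0.56 ≤ 1, so result = 1
(((y ∨ y) ∧ ((y ∧ y) ∧ (¬¬y → ((y → y) ∧ ¬y)))) → (x → (y → x))): 0 ≤ 1, so result = 1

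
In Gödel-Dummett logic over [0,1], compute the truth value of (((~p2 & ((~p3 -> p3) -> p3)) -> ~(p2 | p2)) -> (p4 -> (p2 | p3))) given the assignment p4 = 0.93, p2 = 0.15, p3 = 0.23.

~p2: Gödel ¬ of 0.15 = 0 (operand ≠ 0)
~p3: Gödel ¬ of 0.23 = 0 (operand ≠ 0)
(~p3 -> p3): 0 ≤ 0.23, so result = 1
((~p3 -> p3) -> p3): 1 > 0.23, so result = 0.23
(~p2 & ((~p3 -> p3) -> p3)) = min(0, 0.23) = 0
(p2 | p2) = max(0.15, 0.15) = 0.15
~(p2 | p2): Gödel ¬ of 0.15 = 0 (operand ≠ 0)
((~p2 & ((~p3 -> p3) -> p3)) -> ~(p2 | p2)): 0 ≤ 0, so result = 1
(p2 | p3) = max(0.15, 0.23) = 0.23
(p4 -> (p2 | p3)): 0.93 > 0.23, so result = 0.23
(((~p2 & ((~p3 -> p3) -> p3)) -> ~(p2 | p2)) -> (p4 -> (p2 | p3))): 1 > 0.23, so result = 0.23

0.23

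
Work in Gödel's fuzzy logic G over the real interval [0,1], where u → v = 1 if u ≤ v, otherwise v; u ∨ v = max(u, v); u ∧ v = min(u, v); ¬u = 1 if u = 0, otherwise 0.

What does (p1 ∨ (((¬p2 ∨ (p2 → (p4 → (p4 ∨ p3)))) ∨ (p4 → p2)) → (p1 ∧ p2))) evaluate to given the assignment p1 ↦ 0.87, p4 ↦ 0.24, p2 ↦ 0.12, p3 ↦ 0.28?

¬p2: Gödel ¬ of 0.12 = 0 (operand ≠ 0)
(p4 ∨ p3) = max(0.24, 0.28) = 0.28
(p4 → (p4 ∨ p3)): 0.24 ≤ 0.28, so result = 1
(p2 → (p4 → (p4 ∨ p3))): 0.12 ≤ 1, so result = 1
(¬p2 ∨ (p2 → (p4 → (p4 ∨ p3)))) = max(0, 1) = 1
(p4 → p2): 0.24 > 0.12, so result = 0.12
((¬p2 ∨ (p2 → (p4 → (p4 ∨ p3)))) ∨ (p4 → p2)) = max(1, 0.12) = 1
(p1 ∧ p2) = min(0.87, 0.12) = 0.12
(((¬p2 ∨ (p2 → (p4 → (p4 ∨ p3)))) ∨ (p4 → p2)) → (p1 ∧ p2)): 1 > 0.12, so result = 0.12
(p1 ∨ (((¬p2 ∨ (p2 → (p4 → (p4 ∨ p3)))) ∨ (p4 → p2)) → (p1 ∧ p2))) = max(0.87, 0.12) = 0.87

0.87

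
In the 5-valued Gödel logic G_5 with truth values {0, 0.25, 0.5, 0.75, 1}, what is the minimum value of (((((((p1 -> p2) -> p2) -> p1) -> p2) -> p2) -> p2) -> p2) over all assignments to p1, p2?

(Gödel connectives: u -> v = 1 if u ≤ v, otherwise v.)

0.25

The minimum is attained at p1 = 0, p2 = 0.25:
  (p1 -> p2): 0 ≤ 0.25, so result = 1
  ((p1 -> p2) -> p2): 1 > 0.25, so result = 0.25
  (((p1 -> p2) -> p2) -> p1): 0.25 > 0, so result = 0
  ((((p1 -> p2) -> p2) -> p1) -> p2): 0 ≤ 0.25, so result = 1
  (((((p1 -> p2) -> p2) -> p1) -> p2) -> p2): 1 > 0.25, so result = 0.25
  ((((((p1 -> p2) -> p2) -> p1) -> p2) -> p2) -> p2): 0.25 ≤ 0.25, so result = 1
  (((((((p1 -> p2) -> p2) -> p1) -> p2) -> p2) -> p2) -> p2): 1 > 0.25, so result = 0.25
Checking all 25 assignments confirms none give a value below 0.25.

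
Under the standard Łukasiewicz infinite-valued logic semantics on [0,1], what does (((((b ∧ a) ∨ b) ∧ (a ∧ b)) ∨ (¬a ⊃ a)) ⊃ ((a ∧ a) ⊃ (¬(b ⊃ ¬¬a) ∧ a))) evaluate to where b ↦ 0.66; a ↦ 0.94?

(b ∧ a) = min(0.66, 0.94) = 0.66
((b ∧ a) ∨ b) = max(0.66, 0.66) = 0.66
(a ∧ b) = min(0.94, 0.66) = 0.66
(((b ∧ a) ∨ b) ∧ (a ∧ b)) = min(0.66, 0.66) = 0.66
¬a: Łukasiewicz ¬ gives 1 − 0.94 = 0.06
(¬a ⊃ a): min(1, 1 − 0.06 + 0.94) = 1
((((b ∧ a) ∨ b) ∧ (a ∧ b)) ∨ (¬a ⊃ a)) = max(0.66, 1) = 1
(a ∧ a) = min(0.94, 0.94) = 0.94
¬a: Łukasiewicz ¬ gives 1 − 0.94 = 0.06
¬¬a: Łukasiewicz ¬ gives 1 − 0.06 = 0.94
(b ⊃ ¬¬a): min(1, 1 − 0.66 + 0.94) = 1
¬(b ⊃ ¬¬a): Łukasiewicz ¬ gives 1 − 1 = 0
(¬(b ⊃ ¬¬a) ∧ a) = min(0, 0.94) = 0
((a ∧ a) ⊃ (¬(b ⊃ ¬¬a) ∧ a)): min(1, 1 − 0.94 + 0) = 0.06
(((((b ∧ a) ∨ b) ∧ (a ∧ b)) ∨ (¬a ⊃ a)) ⊃ ((a ∧ a) ⊃ (¬(b ⊃ ¬¬a) ∧ a))): min(1, 1 − 1 + 0.06) = 0.06

0.06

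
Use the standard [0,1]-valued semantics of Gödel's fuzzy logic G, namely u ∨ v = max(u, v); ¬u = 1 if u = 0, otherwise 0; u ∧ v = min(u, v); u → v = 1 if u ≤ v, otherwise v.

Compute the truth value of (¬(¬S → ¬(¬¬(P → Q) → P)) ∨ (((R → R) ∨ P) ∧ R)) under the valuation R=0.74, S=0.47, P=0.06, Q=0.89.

0.74

¬S: Gödel ¬ of 0.47 = 0 (operand ≠ 0)
(P → Q): 0.06 ≤ 0.89, so result = 1
¬(P → Q): Gödel ¬ of 1 = 0 (operand ≠ 0)
¬¬(P → Q): Gödel ¬ of 0 = 1 (operand is 0)
(¬¬(P → Q) → P): 1 > 0.06, so result = 0.06
¬(¬¬(P → Q) → P): Gödel ¬ of 0.06 = 0 (operand ≠ 0)
(¬S → ¬(¬¬(P → Q) → P)): 0 ≤ 0, so result = 1
¬(¬S → ¬(¬¬(P → Q) → P)): Gödel ¬ of 1 = 0 (operand ≠ 0)
(R → R): 0.74 ≤ 0.74, so result = 1
((R → R) ∨ P) = max(1, 0.06) = 1
(((R → R) ∨ P) ∧ R) = min(1, 0.74) = 0.74
(¬(¬S → ¬(¬¬(P → Q) → P)) ∨ (((R → R) ∨ P) ∧ R)) = max(0, 0.74) = 0.74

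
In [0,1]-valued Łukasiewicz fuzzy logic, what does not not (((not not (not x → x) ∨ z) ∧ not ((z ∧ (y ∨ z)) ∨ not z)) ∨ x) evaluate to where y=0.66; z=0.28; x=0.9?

0.90

not x: Łukasiewicz ¬ gives 1 − 0.9 = 0.1
(not x → x): min(1, 1 − 0.1 + 0.9) = 1
not (not x → x): Łukasiewicz ¬ gives 1 − 1 = 0
not not (not x → x): Łukasiewicz ¬ gives 1 − 0 = 1
(not not (not x → x) ∨ z) = max(1, 0.28) = 1
(y ∨ z) = max(0.66, 0.28) = 0.66
(z ∧ (y ∨ z)) = min(0.28, 0.66) = 0.28
not z: Łukasiewicz ¬ gives 1 − 0.28 = 0.72
((z ∧ (y ∨ z)) ∨ not z) = max(0.28, 0.72) = 0.72
not ((z ∧ (y ∨ z)) ∨ not z): Łukasiewicz ¬ gives 1 − 0.72 = 0.28
((not not (not x → x) ∨ z) ∧ not ((z ∧ (y ∨ z)) ∨ not z)) = min(1, 0.28) = 0.28
(((not not (not x → x) ∨ z) ∧ not ((z ∧ (y ∨ z)) ∨ not z)) ∨ x) = max(0.28, 0.9) = 0.9
not (((not not (not x → x) ∨ z) ∧ not ((z ∧ (y ∨ z)) ∨ not z)) ∨ x): Łukasiewicz ¬ gives 1 − 0.9 = 0.1
not not (((not not (not x → x) ∨ z) ∧ not ((z ∧ (y ∨ z)) ∨ not z)) ∨ x): Łukasiewicz ¬ gives 1 − 0.1 = 0.9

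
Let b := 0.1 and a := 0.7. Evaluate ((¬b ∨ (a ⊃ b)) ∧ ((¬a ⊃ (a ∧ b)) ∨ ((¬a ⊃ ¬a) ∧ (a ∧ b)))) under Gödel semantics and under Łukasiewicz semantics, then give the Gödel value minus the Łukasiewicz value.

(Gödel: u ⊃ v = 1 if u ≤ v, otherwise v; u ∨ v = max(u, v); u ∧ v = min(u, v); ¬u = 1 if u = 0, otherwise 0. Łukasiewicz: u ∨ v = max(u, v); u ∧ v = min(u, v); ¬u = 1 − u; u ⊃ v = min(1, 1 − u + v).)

Gödel evaluation:
  ¬b: Gödel ¬ of 0.1 = 0 (operand ≠ 0)
  (a ⊃ b): 0.7 > 0.1, so result = 0.1
  (¬b ∨ (a ⊃ b)) = max(0, 0.1) = 0.1
  ¬a: Gödel ¬ of 0.7 = 0 (operand ≠ 0)
  (a ∧ b) = min(0.7, 0.1) = 0.1
  (¬a ⊃ (a ∧ b)): 0 ≤ 0.1, so result = 1
  ¬a: Gödel ¬ of 0.7 = 0 (operand ≠ 0)
  ¬a: Gödel ¬ of 0.7 = 0 (operand ≠ 0)
  (¬a ⊃ ¬a): 0 ≤ 0, so result = 1
  (a ∧ b) = min(0.7, 0.1) = 0.1
  ((¬a ⊃ ¬a) ∧ (a ∧ b)) = min(1, 0.1) = 0.1
  ((¬a ⊃ (a ∧ b)) ∨ ((¬a ⊃ ¬a) ∧ (a ∧ b))) = max(1, 0.1) = 1
  ((¬b ∨ (a ⊃ b)) ∧ ((¬a ⊃ (a ∧ b)) ∨ ((¬a ⊃ ¬a) ∧ (a ∧ b)))) = min(0.1, 1) = 0.1
  Gödel value = 0.1
Łukasiewicz evaluation:
  ¬b: Łukasiewicz ¬ gives 1 − 0.1 = 0.9
  (a ⊃ b): min(1, 1 − 0.7 + 0.1) = 0.4
  (¬b ∨ (a ⊃ b)) = max(0.9, 0.4) = 0.9
  ¬a: Łukasiewicz ¬ gives 1 − 0.7 = 0.3
  (a ∧ b) = min(0.7, 0.1) = 0.1
  (¬a ⊃ (a ∧ b)): min(1, 1 − 0.3 + 0.1) = 0.8
  ¬a: Łukasiewicz ¬ gives 1 − 0.7 = 0.3
  ¬a: Łukasiewicz ¬ gives 1 − 0.7 = 0.3
  (¬a ⊃ ¬a): min(1, 1 − 0.3 + 0.3) = 1
  (a ∧ b) = min(0.7, 0.1) = 0.1
  ((¬a ⊃ ¬a) ∧ (a ∧ b)) = min(1, 0.1) = 0.1
  ((¬a ⊃ (a ∧ b)) ∨ ((¬a ⊃ ¬a) ∧ (a ∧ b))) = max(0.8, 0.1) = 0.8
  ((¬b ∨ (a ⊃ b)) ∧ ((¬a ⊃ (a ∧ b)) ∨ ((¬a ⊃ ¬a) ∧ (a ∧ b)))) = min(0.9, 0.8) = 0.8
  Łukasiewicz value = 0.8
Difference: 0.1 − 0.8 = -0.70

-0.70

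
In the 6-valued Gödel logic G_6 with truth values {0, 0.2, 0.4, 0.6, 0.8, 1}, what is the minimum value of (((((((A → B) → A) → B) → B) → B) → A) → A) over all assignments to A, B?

The minimum is attained at A = 0.2, B = 0:
  (A → B): 0.2 > 0, so result = 0
  ((A → B) → A): 0 ≤ 0.2, so result = 1
  (((A → B) → A) → B): 1 > 0, so result = 0
  ((((A → B) → A) → B) → B): 0 ≤ 0, so result = 1
  (((((A → B) → A) → B) → B) → B): 1 > 0, so result = 0
  ((((((A → B) → A) → B) → B) → B) → A): 0 ≤ 0.2, so result = 1
  (((((((A → B) → A) → B) → B) → B) → A) → A): 1 > 0.2, so result = 0.2
Checking all 36 assignments confirms none give a value below 0.20.

0.20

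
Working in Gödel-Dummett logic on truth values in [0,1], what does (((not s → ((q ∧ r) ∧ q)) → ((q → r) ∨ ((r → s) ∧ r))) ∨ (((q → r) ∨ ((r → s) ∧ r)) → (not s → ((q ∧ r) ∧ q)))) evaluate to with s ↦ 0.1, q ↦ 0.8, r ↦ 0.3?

1.00

not s: Gödel ¬ of 0.1 = 0 (operand ≠ 0)
(q ∧ r) = min(0.8, 0.3) = 0.3
((q ∧ r) ∧ q) = min(0.3, 0.8) = 0.3
(not s → ((q ∧ r) ∧ q)): 0 ≤ 0.3, so result = 1
(q → r): 0.8 > 0.3, so result = 0.3
(r → s): 0.3 > 0.1, so result = 0.1
((r → s) ∧ r) = min(0.1, 0.3) = 0.1
((q → r) ∨ ((r → s) ∧ r)) = max(0.3, 0.1) = 0.3
((not s → ((q ∧ r) ∧ q)) → ((q → r) ∨ ((r → s) ∧ r))): 1 > 0.3, so result = 0.3
(q → r): 0.8 > 0.3, so result = 0.3
(r → s): 0.3 > 0.1, so result = 0.1
((r → s) ∧ r) = min(0.1, 0.3) = 0.1
((q → r) ∨ ((r → s) ∧ r)) = max(0.3, 0.1) = 0.3
not s: Gödel ¬ of 0.1 = 0 (operand ≠ 0)
(q ∧ r) = min(0.8, 0.3) = 0.3
((q ∧ r) ∧ q) = min(0.3, 0.8) = 0.3
(not s → ((q ∧ r) ∧ q)): 0 ≤ 0.3, so result = 1
(((q → r) ∨ ((r → s) ∧ r)) → (not s → ((q ∧ r) ∧ q))): 0.3 ≤ 1, so result = 1
(((not s → ((q ∧ r) ∧ q)) → ((q → r) ∨ ((r → s) ∧ r))) ∨ (((q → r) ∨ ((r → s) ∧ r)) → (not s → ((q ∧ r) ∧ q)))) = max(0.3, 1) = 1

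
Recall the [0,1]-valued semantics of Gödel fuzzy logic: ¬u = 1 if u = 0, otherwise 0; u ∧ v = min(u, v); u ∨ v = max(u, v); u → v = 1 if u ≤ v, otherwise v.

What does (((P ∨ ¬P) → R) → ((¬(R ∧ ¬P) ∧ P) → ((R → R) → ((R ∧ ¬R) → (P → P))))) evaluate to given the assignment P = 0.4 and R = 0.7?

1.00

¬P: Gödel ¬ of 0.4 = 0 (operand ≠ 0)
(P ∨ ¬P) = max(0.4, 0) = 0.4
((P ∨ ¬P) → R): 0.4 ≤ 0.7, so result = 1
¬P: Gödel ¬ of 0.4 = 0 (operand ≠ 0)
(R ∧ ¬P) = min(0.7, 0) = 0
¬(R ∧ ¬P): Gödel ¬ of 0 = 1 (operand is 0)
(¬(R ∧ ¬P) ∧ P) = min(1, 0.4) = 0.4
(R → R): 0.7 ≤ 0.7, so result = 1
¬R: Gödel ¬ of 0.7 = 0 (operand ≠ 0)
(R ∧ ¬R) = min(0.7, 0) = 0
(P → P): 0.4 ≤ 0.4, so result = 1
((R ∧ ¬R) → (P → P)): 0 ≤ 1, so result = 1
((R → R) → ((R ∧ ¬R) → (P → P))): 1 ≤ 1, so result = 1
((¬(R ∧ ¬P) ∧ P) → ((R → R) → ((R ∧ ¬R) → (P → P)))): 0.4 ≤ 1, so result = 1
(((P ∨ ¬P) → R) → ((¬(R ∧ ¬P) ∧ P) → ((R → R) → ((R ∧ ¬R) → (P → P))))): 1 ≤ 1, so result = 1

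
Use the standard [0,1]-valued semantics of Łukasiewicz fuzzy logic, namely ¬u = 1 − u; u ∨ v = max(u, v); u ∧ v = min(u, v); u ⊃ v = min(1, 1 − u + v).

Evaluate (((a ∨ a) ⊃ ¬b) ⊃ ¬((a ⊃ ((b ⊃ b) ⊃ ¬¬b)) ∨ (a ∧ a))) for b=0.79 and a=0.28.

(a ∨ a) = max(0.28, 0.28) = 0.28
¬b: Łukasiewicz ¬ gives 1 − 0.79 = 0.21
((a ∨ a) ⊃ ¬b): min(1, 1 − 0.28 + 0.21) = 0.93
(b ⊃ b): min(1, 1 − 0.79 + 0.79) = 1
¬b: Łukasiewicz ¬ gives 1 − 0.79 = 0.21
¬¬b: Łukasiewicz ¬ gives 1 − 0.21 = 0.79
((b ⊃ b) ⊃ ¬¬b): min(1, 1 − 1 + 0.79) = 0.79
(a ⊃ ((b ⊃ b) ⊃ ¬¬b)): min(1, 1 − 0.28 + 0.79) = 1
(a ∧ a) = min(0.28, 0.28) = 0.28
((a ⊃ ((b ⊃ b) ⊃ ¬¬b)) ∨ (a ∧ a)) = max(1, 0.28) = 1
¬((a ⊃ ((b ⊃ b) ⊃ ¬¬b)) ∨ (a ∧ a)): Łukasiewicz ¬ gives 1 − 1 = 0
(((a ∨ a) ⊃ ¬b) ⊃ ¬((a ⊃ ((b ⊃ b) ⊃ ¬¬b)) ∨ (a ∧ a))): min(1, 1 − 0.93 + 0) = 0.07

0.07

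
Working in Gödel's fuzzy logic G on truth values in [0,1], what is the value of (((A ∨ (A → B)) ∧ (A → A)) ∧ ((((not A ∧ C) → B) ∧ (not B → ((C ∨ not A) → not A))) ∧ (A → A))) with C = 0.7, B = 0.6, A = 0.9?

(A → B): 0.9 > 0.6, so result = 0.6
(A ∨ (A → B)) = max(0.9, 0.6) = 0.9
(A → A): 0.9 ≤ 0.9, so result = 1
((A ∨ (A → B)) ∧ (A → A)) = min(0.9, 1) = 0.9
not A: Gödel ¬ of 0.9 = 0 (operand ≠ 0)
(not A ∧ C) = min(0, 0.7) = 0
((not A ∧ C) → B): 0 ≤ 0.6, so result = 1
not B: Gödel ¬ of 0.6 = 0 (operand ≠ 0)
not A: Gödel ¬ of 0.9 = 0 (operand ≠ 0)
(C ∨ not A) = max(0.7, 0) = 0.7
not A: Gödel ¬ of 0.9 = 0 (operand ≠ 0)
((C ∨ not A) → not A): 0.7 > 0, so result = 0
(not B → ((C ∨ not A) → not A)): 0 ≤ 0, so result = 1
(((not A ∧ C) → B) ∧ (not B → ((C ∨ not A) → not A))) = min(1, 1) = 1
(A → A): 0.9 ≤ 0.9, so result = 1
((((not A ∧ C) → B) ∧ (not B → ((C ∨ not A) → not A))) ∧ (A → A)) = min(1, 1) = 1
(((A ∨ (A → B)) ∧ (A → A)) ∧ ((((not A ∧ C) → B) ∧ (not B → ((C ∨ not A) → not A))) ∧ (A → A))) = min(0.9, 1) = 0.9

0.90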